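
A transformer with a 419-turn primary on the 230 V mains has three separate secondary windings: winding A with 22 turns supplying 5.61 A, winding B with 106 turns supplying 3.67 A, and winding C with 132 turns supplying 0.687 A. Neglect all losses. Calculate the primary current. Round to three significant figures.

V_A = 230 × 22/419 = 12.076 V; V_B = 230 × 106/419 = 58.186 V; V_C = 230 × 132/419 = 72.458 V.
P_out = V_A I_A + V_B I_B + V_C I_C = 12.076×5.61 + 58.186×3.67 + 72.458×0.687 = 67.748 + 213.54 + 49.779 = 331.07 W.
Ideal ⇒ P_in = P_out, so I_p = P_out/V_p = 331.07/230 = 1.44 A.

I_p ≈ 1.44 A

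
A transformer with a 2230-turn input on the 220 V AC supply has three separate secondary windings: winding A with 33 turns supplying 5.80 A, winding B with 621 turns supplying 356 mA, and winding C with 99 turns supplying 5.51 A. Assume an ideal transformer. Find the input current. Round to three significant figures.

V_A = 220 × 33/2230 = 3.2556 V; V_B = 220 × 621/2230 = 61.265 V; V_C = 220 × 99/2230 = 9.7668 V.
P_out = V_A I_A + V_B I_B + V_C I_C = 3.2556×5.80 + 61.265×0.356 + 9.7668×5.51 = 18.883 + 21.810 + 53.815 = 94.508 W.
Ideal ⇒ P_in = P_out, so I_in = P_out/V_in = 94.508/220 = 0.430 A.

I_in ≈ 0.430 A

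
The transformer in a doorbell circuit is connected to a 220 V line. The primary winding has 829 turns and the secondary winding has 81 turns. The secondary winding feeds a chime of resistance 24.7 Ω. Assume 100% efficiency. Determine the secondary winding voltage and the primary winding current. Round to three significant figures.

V_s ≈ 21.5 V, I_p ≈ 0.0850 A

V_s = V_p × N_s/N_p = 220 × 81/829 = 21.496 V.
I_s = V_s/R = 21.496/24.7 = 0.87027 A.
I_p = I_s × N_s/N_p = 0.87027 × 81/829 = 0.0850 A.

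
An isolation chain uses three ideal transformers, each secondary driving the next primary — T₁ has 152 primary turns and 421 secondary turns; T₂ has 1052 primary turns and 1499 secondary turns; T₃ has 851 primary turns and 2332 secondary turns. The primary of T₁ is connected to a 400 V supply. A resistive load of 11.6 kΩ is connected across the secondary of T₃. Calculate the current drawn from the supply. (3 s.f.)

I_supply ≈ 4.03 A

After T₁: V = 400.00 × 421/152 = 1107.9 V.
After T₂: V = 1107.9 × 1499/1052 = 1578.6 V.
After T₃: V = 1578.6 × 2332/851 = 4326.0 V.
I_load = 4326.0/11600 = 0.37293 A, so P_out = 4326.0 × 0.37293 = 1613.3 W.
All ideal ⇒ P_in = P_out, so I_supply = 1613.3/400 = 4.03 A.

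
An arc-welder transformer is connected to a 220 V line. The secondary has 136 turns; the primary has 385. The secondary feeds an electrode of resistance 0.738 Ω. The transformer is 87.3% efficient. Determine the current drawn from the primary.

I_p ≈ 42.6 A

V_s = 220 × 136/385 = 77.714 V.
I_s = V_s/R = 77.714/0.738 = 105.30 A.
P_out = V_s I_s = 77.714 × 105.30 = 8183.6 W.
P_in = P_out/η = 8183.6/0.873 = 9374.1 W.
I_p = P_in/V_p = 9374.1/220 = 42.6 A.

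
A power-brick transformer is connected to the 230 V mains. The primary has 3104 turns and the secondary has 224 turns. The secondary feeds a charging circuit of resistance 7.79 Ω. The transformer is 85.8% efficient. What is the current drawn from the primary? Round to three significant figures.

I_p ≈ 0.179 A

V_s = 230 × 224/3104 = 16.598 V.
I_s = V_s/R = 16.598/7.79 = 2.1307 A.
P_out = V_s I_s = 16.598 × 2.1307 = 35.365 W.
P_in = P_out/η = 35.365/0.858 = 41.218 W.
I_p = P_in/V_p = 41.218/230 = 0.179 A.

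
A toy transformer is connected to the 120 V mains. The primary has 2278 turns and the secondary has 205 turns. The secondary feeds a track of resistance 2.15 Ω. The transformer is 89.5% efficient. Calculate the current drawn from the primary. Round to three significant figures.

V_s = 120 × 205/2278 = 10.799 V.
I_s = V_s/R = 10.799/2.15 = 5.0228 A.
P_out = V_s I_s = 10.799 × 5.0228 = 54.241 W.
P_in = P_out/η = 54.241/0.895 = 60.604 W.
I_p = P_in/V_p = 60.604/120 = 0.505 A.

I_p ≈ 0.505 A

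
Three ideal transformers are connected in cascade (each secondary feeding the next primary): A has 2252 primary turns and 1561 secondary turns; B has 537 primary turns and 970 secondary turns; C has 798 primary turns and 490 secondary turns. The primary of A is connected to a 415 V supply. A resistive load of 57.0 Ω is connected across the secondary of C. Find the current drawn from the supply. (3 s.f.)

I_supply ≈ 4.30 A

Secondary of A: V = 415.00 × 1561/2252 = 287.66 V.
Secondary of B: V = 287.66 × 970/537 = 519.61 V.
Secondary of C: V = 519.61 × 490/798 = 319.06 V.
I_load = 319.06/57.0 = 5.5976 A, so P_out = 319.06 × 5.5976 = 1786.0 W.
All ideal ⇒ P_in = P_out, so I_supply = 1786.0/415 = 4.30 A.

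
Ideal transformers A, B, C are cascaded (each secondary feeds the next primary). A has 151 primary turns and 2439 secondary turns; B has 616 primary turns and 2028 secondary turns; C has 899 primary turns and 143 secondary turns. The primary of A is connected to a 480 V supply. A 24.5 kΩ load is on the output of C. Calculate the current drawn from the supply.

After A: V = 480.00 × 2439/151 = 7753.1 V.
After B: V = 7753.1 × 2028/616 = 25525 V.
After C: V = 25525 × 143/899 = 4060.1 V.
I_load = 4060.1/24500 = 0.16572 A, so P_out = 4060.1 × 0.16572 = 672.84 W.
All ideal ⇒ P_in = P_out, so I_supply = 672.84/480 = 1.40 A.

I_supply ≈ 1.40 A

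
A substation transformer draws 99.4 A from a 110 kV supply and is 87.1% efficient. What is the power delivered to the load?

P_in = V_p I_p = 110000 × 99.4 = 1.0934×10^7 W.
P_out = η P_in = 0.871 × 1.0934×10^7 = 9.52×10^6 W.

P_out ≈ 9.52×10^6 W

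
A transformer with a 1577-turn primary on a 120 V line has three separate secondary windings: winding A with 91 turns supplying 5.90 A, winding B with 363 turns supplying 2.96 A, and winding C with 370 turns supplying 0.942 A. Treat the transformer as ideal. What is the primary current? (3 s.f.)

I_p ≈ 1.24 A

V_A = 120 × 91/1577 = 6.9245 V; V_B = 120 × 363/1577 = 27.622 V; V_C = 120 × 370/1577 = 28.155 V.
P_out = V_A I_A + V_B I_B + V_C I_C = 6.9245×5.90 + 27.622×2.96 + 28.155×0.942 = 40.855 + 81.761 + 26.522 = 149.14 W.
Ideal ⇒ P_in = P_out, so I_p = P_out/V_p = 149.14/120 = 1.24 A.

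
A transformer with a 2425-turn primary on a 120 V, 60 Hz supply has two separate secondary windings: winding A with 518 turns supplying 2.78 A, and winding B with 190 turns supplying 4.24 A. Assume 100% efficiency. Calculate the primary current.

I_p ≈ 0.926 A

V_A = 120 × 518/2425 = 25.633 V; V_B = 120 × 190/2425 = 9.4021 V.
P_out = V_A I_A + V_B I_B = 25.633×2.78 + 9.4021×4.24 = 71.260 + 39.865 = 111.12 W.
Ideal ⇒ P_in = P_out, so I_p = P_out/V_p = 111.12/120 = 0.926 A.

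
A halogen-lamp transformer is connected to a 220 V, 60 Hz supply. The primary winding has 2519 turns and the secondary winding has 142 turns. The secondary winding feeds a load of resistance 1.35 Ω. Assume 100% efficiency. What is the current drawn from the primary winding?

I_p ≈ 0.518 A

V_s = V_p × N_s/N_p = 220 × 142/2519 = 12.402 V.
I_s = V_s/R = 12.402/1.35 = 9.1865 A.
For an ideal transformer I_p N_p = I_s N_s, so I_p = 9.1865 × 142/2519 = 0.518 A.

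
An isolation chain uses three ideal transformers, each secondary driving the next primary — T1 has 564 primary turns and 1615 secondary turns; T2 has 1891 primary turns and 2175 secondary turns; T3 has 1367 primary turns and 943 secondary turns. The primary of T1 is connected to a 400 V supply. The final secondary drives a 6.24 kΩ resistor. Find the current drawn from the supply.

I_supply ≈ 0.331 A

After T1: V = 400.00 × 1615/564 = 1145.4 V.
After T2: V = 1145.4 × 2175/1891 = 1317.4 V.
After T3: V = 1317.4 × 943/1367 = 908.79 V.
I_load = 908.79/6240 = 0.14564 A, so P_out = 908.79 × 0.14564 = 132.36 W.
All ideal ⇒ P_in = P_out, so I_supply = 132.36/400 = 0.331 A.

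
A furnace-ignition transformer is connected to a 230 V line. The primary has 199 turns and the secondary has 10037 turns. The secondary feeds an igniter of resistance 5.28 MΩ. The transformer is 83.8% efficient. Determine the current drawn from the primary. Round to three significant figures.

I_p ≈ 0.132 A

V_s = 230 × 10037/199 = 11601 V.
I_s = V_s/R = 11601/(5.28×10^6) = 0.0021971 A.
P_out = V_s I_s = 11601 × 0.0021971 = 25.487 W.
P_in = P_out/η = 25.487/0.838 = 30.414 W.
I_p = P_in/V_p = 30.414/230 = 0.132 A.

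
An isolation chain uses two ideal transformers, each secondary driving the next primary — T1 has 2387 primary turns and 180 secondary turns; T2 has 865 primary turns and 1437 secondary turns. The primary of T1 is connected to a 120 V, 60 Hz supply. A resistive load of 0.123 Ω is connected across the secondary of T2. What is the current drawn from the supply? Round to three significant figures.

I_supply ≈ 15.3 A

Secondary of T1: V = 120.00 × 180/2387 = 9.0490 V.
Secondary of T2: V = 9.0490 × 1437/865 = 15.033 V.
I_load = 15.033/0.123 = 122.22 A, so P_out = 15.033 × 122.22 = 1837.3 W.
All ideal ⇒ P_in = P_out, so I_supply = 1837.3/120 = 15.3 A.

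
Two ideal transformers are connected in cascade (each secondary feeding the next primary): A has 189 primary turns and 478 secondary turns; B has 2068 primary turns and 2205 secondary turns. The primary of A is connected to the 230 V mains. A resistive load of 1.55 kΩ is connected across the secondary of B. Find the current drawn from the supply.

After A: V = 230.00 × 478/189 = 581.69 V.
After B: V = 581.69 × 2205/2068 = 620.23 V.
I_load = 620.23/1550 = 0.40015 A, so P_out = 620.23 × 0.40015 = 248.18 W.
All ideal ⇒ P_in = P_out, so I_supply = 248.18/230 = 1.08 A.

I_supply ≈ 1.08 A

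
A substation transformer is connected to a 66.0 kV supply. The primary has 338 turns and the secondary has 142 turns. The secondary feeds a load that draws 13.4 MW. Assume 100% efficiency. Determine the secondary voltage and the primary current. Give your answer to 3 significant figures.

V_s = V_p × N_s/N_p = 66000 × 142/338 = 27728 V.
I_s = P/V_s = 1.34×10^7/27728 = 483.27 A.
I_p = I_s × N_s/N_p = 483.27 × 142/338 = 203 A.

V_s ≈ 27700 V, I_p ≈ 203 A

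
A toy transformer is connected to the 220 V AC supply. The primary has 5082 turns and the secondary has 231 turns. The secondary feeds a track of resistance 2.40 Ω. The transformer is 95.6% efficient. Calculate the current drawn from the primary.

V_s = 220 × 231/5082 = 10.000 V.
I_s = V_s/R = 10.000/2.40 = 4.1667 A.
P_out = V_s I_s = 10.000 × 4.1667 = 41.667 W.
P_in = P_out/η = 41.667/0.956 = 43.584 W.
I_p = P_in/V_p = 43.584/220 = 0.198 A.

I_p ≈ 0.198 A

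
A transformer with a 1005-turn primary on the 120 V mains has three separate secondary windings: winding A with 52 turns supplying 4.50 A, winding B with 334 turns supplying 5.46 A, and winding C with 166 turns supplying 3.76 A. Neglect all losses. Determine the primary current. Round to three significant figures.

I_p ≈ 2.67 A

V_A = 120 × 52/1005 = 6.2090 V; V_B = 120 × 334/1005 = 39.881 V; V_C = 120 × 166/1005 = 19.821 V.
P_out = V_A I_A + V_B I_B + V_C I_C = 6.2090×4.50 + 39.881×5.46 + 19.821×3.76 = 27.940 + 217.75 + 74.527 = 320.21 W.
Ideal ⇒ P_in = P_out, so I_p = P_out/V_p = 320.21/120 = 2.67 A.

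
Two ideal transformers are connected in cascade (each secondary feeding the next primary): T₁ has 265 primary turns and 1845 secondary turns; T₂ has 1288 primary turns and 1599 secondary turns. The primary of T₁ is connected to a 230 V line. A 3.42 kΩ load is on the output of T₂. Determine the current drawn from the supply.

After T₁: V = 230.00 × 1845/265 = 1601.3 V.
After T₂: V = 1601.3 × 1599/1288 = 1988.0 V.
I_load = 1988.0/3420 = 0.58128 A, so P_out = 1988.0 × 0.58128 = 1155.6 W.
All ideal ⇒ P_in = P_out, so I_supply = 1155.6/230 = 5.02 A.

I_supply ≈ 5.02 A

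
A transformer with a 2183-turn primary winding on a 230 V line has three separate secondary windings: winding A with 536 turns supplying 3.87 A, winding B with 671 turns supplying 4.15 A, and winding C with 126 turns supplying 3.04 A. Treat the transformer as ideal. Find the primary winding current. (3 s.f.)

V_A = 230 × 536/2183 = 56.473 V; V_B = 230 × 671/2183 = 70.696 V; V_C = 230 × 126/2183 = 13.275 V.
P_out = V_A I_A + V_B I_B + V_C I_C = 56.473×3.87 + 70.696×4.15 + 13.275×3.04 = 218.55 + 293.39 + 40.357 = 552.30 W.
Ideal ⇒ P_in = P_out, so I_p = P_out/V_p = 552.30/230 = 2.40 A.

I_p ≈ 2.40 A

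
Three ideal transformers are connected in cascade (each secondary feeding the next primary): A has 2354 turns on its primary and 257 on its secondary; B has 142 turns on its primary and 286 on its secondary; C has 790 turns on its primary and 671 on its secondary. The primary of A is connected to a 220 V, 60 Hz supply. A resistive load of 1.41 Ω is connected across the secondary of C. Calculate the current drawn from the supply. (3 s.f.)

After A: V = 220.00 × 257/2354 = 24.019 V.
After B: V = 24.019 × 286/142 = 48.376 V.
After C: V = 48.376 × 671/790 = 41.089 V.
I_load = 41.089/1.41 = 29.141 A, so P_out = 41.089 × 29.141 = 1197.4 W.
All ideal ⇒ P_in = P_out, so I_supply = 1197.4/220 = 5.44 A.

I_supply ≈ 5.44 A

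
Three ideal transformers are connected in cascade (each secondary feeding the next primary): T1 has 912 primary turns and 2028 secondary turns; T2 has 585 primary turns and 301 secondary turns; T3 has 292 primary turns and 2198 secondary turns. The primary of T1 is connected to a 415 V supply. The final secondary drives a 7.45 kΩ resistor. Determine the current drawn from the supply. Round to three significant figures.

Secondary of T1: V = 415.00 × 2028/912 = 922.83 V.
Secondary of T2: V = 922.83 × 301/585 = 474.82 V.
Secondary of T3: V = 474.82 × 2198/292 = 3574.2 V.
I_load = 3574.2/7450 = 0.47976 A, so P_out = 3574.2 × 0.47976 = 1714.7 W.
All ideal ⇒ P_in = P_out, so I_supply = 1714.7/415 = 4.13 A.

I_supply ≈ 4.13 A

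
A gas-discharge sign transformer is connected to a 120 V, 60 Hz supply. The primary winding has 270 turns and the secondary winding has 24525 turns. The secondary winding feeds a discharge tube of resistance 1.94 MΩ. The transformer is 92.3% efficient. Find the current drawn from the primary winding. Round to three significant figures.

I_p ≈ 0.553 A

V_s = 120 × 24525/270 = 10900 V.
I_s = V_s/R = 10900/(1.94×10^6) = 0.0056186 A.
P_out = V_s I_s = 10900 × 0.0056186 = 61.242 W.
P_in = P_out/η = 61.242/0.923 = 66.351 W.
I_p = P_in/V_p = 66.351/120 = 0.553 A.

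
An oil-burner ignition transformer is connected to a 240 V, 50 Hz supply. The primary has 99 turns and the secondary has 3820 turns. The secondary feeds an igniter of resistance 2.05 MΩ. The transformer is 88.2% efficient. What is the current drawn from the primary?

I_p ≈ 0.198 A

V_s = 240 × 3820/99 = 9260.6 V.
I_s = V_s/R = 9260.6/(2.05×10^6) = 0.0045174 A.
P_out = V_s I_s = 9260.6 × 0.0045174 = 41.834 W.
P_in = P_out/η = 41.834/0.882 = 47.430 W.
I_p = P_in/V_p = 47.430/240 = 0.198 A.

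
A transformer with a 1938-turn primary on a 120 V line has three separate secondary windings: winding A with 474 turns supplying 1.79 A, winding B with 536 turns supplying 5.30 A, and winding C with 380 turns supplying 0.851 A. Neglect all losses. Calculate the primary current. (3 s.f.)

V_A = 120 × 474/1938 = 29.350 V; V_B = 120 × 536/1938 = 33.189 V; V_C = 120 × 380/1938 = 23.529 V.
P_out = V_A I_A + V_B I_B + V_C I_C = 29.350×1.79 + 33.189×5.30 + 23.529×0.851 = 52.536 + 175.90 + 20.024 = 248.46 W.
Ideal ⇒ P_in = P_out, so I_p = P_out/V_p = 248.46/120 = 2.07 A.

I_p ≈ 2.07 A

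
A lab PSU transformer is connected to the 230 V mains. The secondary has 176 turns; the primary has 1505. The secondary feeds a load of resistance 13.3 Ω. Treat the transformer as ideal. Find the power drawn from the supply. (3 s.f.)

V_s = V_p × N_s/N_p = 230 × 176/1505 = 26.897 V.
I_s = V_s/R = 26.897/13.3 = 2.0223 A.
I_p = I_s × N_s/N_p = 2.0223 × 176/1505 = 0.23650 A.
P = V_p I_p = 230 × 0.23650 = 54.4 W.

P ≈ 54.4 W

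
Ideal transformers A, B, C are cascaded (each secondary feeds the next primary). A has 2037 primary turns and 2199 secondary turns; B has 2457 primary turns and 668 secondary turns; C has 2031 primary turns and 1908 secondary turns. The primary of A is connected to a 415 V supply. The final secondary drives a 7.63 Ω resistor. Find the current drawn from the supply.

I_supply ≈ 4.13 A

Secondary of A: V = 415.00 × 2199/2037 = 448.00 V.
Secondary of B: V = 448.00 × 668/2457 = 121.80 V.
Secondary of C: V = 121.80 × 1908/2031 = 114.43 V.
I_load = 114.43/7.63 = 14.997 A, so P_out = 114.43 × 14.997 = 1716.0 W.
All ideal ⇒ P_in = P_out, so I_supply = 1716.0/415 = 4.13 A.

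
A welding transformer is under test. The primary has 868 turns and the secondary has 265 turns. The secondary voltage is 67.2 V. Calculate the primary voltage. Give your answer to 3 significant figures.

V_p/V_s = N_p/N_s, so V_p = 67.2 × 868/265 = 220 V.

V_p ≈ 220 V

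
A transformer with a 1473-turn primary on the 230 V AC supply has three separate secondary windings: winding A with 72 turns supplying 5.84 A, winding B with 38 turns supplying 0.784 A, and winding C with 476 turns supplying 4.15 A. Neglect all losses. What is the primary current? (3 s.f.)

V_A = 230 × 72/1473 = 11.242 V; V_B = 230 × 38/1473 = 5.9335 V; V_C = 230 × 476/1473 = 74.325 V.
P_out = V_A I_A + V_B I_B + V_C I_C = 11.242×5.84 + 5.9335×0.784 + 74.325×4.15 = 65.655 + 4.6518 + 308.45 = 378.75 W.
Ideal ⇒ P_in = P_out, so I_p = P_out/V_p = 378.75/230 = 1.65 A.

I_p ≈ 1.65 A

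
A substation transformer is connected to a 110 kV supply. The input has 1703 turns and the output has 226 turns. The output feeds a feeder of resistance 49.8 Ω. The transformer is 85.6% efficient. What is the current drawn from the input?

I_in ≈ 45.4 A

V_out = 110000 × 226/1703 = 14598 V.
I_out = V_out/R = 14598/49.8 = 293.13 A.
P_out = V_out I_out = 14598 × 293.13 = 4.2790×10^6 W.
P_in = P_out/η = 4.2790×10^6/0.856 = 4.9988×10^6 W.
I_in = P_in/V_in = 4.9988×10^6/110000 = 45.4 A.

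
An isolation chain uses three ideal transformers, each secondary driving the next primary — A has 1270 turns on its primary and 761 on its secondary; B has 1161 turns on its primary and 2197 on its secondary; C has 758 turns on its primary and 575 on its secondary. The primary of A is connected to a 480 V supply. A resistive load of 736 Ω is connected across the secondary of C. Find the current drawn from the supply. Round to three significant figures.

Secondary of A: V = 480.00 × 761/1270 = 287.62 V.
Secondary of B: V = 287.62 × 2197/1161 = 544.28 V.
Secondary of C: V = 544.28 × 575/758 = 412.88 V.
I_load = 412.88/736 = 0.56097 A, so P_out = 412.88 × 0.56097 = 231.61 W.
All ideal ⇒ P_in = P_out, so I_supply = 231.61/480 = 0.483 A.

I_supply ≈ 0.483 A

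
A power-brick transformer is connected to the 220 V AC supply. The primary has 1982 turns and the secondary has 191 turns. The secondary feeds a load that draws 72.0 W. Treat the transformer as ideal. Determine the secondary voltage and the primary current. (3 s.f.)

V_s ≈ 21.2 V, I_p ≈ 0.327 A

V_s = V_p × N_s/N_p = 220 × 191/1982 = 21.201 V.
I_s = P/V_s = 72.0/21.201 = 3.3961 A.
I_p = I_s × N_s/N_p = 3.3961 × 191/1982 = 0.327 A.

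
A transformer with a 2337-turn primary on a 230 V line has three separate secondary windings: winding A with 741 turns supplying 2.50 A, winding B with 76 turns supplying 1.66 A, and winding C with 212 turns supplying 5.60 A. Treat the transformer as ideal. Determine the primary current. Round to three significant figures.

V_A = 230 × 741/2337 = 72.927 V; V_B = 230 × 76/2337 = 7.4797 V; V_C = 230 × 212/2337 = 20.864 V.
P_out = V_A I_A + V_B I_B + V_C I_C = 72.927×2.50 + 7.4797×1.66 + 20.864×5.60 = 182.32 + 12.416 + 116.84 = 311.57 W.
Ideal ⇒ P_in = P_out, so I_p = P_out/V_p = 311.57/230 = 1.35 A.

I_p ≈ 1.35 A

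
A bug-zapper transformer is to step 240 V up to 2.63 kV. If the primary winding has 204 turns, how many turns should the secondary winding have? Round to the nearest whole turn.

N_s/N_p = V_s/V_p, so N_s = 204 × 2630/240 = 2235.5 ≈ 2236 turns.

N_s = 2236 turns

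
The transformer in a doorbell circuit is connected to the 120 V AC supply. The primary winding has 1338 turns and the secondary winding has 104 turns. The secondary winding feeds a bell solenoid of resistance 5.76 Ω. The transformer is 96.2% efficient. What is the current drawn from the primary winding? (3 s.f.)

I_p ≈ 0.131 A

V_s = 120 × 104/1338 = 9.3274 V.
I_s = V_s/R = 9.3274/5.76 = 1.6193 A.
P_out = V_s I_s = 9.3274 × 1.6193 = 15.104 W.
P_in = P_out/η = 15.104/0.962 = 15.701 W.
I_p = P_in/V_p = 15.701/120 = 0.131 A.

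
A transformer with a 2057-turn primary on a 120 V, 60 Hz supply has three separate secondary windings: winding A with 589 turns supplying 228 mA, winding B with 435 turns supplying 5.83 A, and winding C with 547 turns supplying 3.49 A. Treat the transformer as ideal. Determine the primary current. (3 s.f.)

I_p ≈ 2.23 A

V_A = 120 × 589/2057 = 34.361 V; V_B = 120 × 435/2057 = 25.377 V; V_C = 120 × 547/2057 = 31.911 V.
P_out = V_A I_A + V_B I_B + V_C I_C = 34.361×0.228 + 25.377×5.83 + 31.911×3.49 = 7.8342 + 147.95 + 111.37 = 267.15 W.
Ideal ⇒ P_in = P_out, so I_p = P_out/V_p = 267.15/120 = 2.23 A.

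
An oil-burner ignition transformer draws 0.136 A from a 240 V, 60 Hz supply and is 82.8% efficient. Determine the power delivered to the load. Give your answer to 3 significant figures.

P_in = V_p I_p = 240 × 0.136 = 32.640 W.
P_out = η P_in = 0.828 × 32.640 = 27.0 W.

P_out ≈ 27.0 W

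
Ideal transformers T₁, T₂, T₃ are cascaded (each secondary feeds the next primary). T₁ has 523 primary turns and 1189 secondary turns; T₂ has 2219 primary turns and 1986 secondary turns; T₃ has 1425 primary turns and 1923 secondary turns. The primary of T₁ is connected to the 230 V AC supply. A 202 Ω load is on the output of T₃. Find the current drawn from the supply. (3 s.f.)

After T₁: V = 230.00 × 1189/523 = 522.89 V.
After T₂: V = 522.89 × 1986/2219 = 467.98 V.
After T₃: V = 467.98 × 1923/1425 = 631.53 V.
I_load = 631.53/202 = 3.1264 A, so P_out = 631.53 × 3.1264 = 1974.4 W.
All ideal ⇒ P_in = P_out, so I_supply = 1974.4/230 = 8.58 A.

I_supply ≈ 8.58 A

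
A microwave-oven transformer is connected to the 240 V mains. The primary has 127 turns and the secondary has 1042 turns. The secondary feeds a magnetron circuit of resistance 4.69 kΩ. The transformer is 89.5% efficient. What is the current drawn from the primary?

V_s = 240 × 1042/127 = 1969.1 V.
I_s = V_s/R = 1969.1/4690 = 0.41986 A.
P_out = V_s I_s = 1969.1 × 0.41986 = 826.76 W.
P_in = P_out/η = 826.76/0.895 = 923.75 W.
I_p = P_in/V_p = 923.75/240 = 3.85 A.

I_p ≈ 3.85 A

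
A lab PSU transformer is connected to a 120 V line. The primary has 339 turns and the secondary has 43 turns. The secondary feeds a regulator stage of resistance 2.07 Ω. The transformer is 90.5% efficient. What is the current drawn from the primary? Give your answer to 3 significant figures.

I_p ≈ 1.03 A

V_s = 120 × 43/339 = 15.221 V.
I_s = V_s/R = 15.221/2.07 = 7.3533 A.
P_out = V_s I_s = 15.221 × 7.3533 = 111.93 W.
P_in = P_out/η = 111.93/0.905 = 123.67 W.
I_p = P_in/V_p = 123.67/120 = 1.03 A.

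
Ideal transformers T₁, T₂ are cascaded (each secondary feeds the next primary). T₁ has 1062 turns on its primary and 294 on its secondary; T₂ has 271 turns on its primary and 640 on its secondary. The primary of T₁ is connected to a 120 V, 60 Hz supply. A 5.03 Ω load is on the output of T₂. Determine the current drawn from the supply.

I_supply ≈ 10.2 A

Secondary of T₁: V = 120.00 × 294/1062 = 33.220 V.
Secondary of T₂: V = 33.220 × 640/271 = 78.454 V.
I_load = 78.454/5.03 = 15.597 A, so P_out = 78.454 × 15.597 = 1223.7 W.
All ideal ⇒ P_in = P_out, so I_supply = 1223.7/120 = 10.2 A.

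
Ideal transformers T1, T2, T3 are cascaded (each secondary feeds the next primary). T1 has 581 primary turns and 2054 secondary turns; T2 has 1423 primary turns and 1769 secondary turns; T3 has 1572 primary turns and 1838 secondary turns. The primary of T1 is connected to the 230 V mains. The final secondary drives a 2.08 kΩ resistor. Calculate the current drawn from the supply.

After T1: V = 230.00 × 2054/581 = 813.12 V.
After T2: V = 813.12 × 1769/1423 = 1010.8 V.
After T3: V = 1010.8 × 1838/1572 = 1181.9 V.
I_load = 1181.9/2080 = 0.56820 A, so P_out = 1181.9 × 0.56820 = 671.54 W.
All ideal ⇒ P_in = P_out, so I_supply = 671.54/230 = 2.92 A.

I_supply ≈ 2.92 A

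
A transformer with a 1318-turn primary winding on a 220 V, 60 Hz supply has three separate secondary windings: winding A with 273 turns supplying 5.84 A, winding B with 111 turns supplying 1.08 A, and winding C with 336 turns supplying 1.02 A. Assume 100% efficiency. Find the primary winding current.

V_A = 220 × 273/1318 = 45.569 V; V_B = 220 × 111/1318 = 18.528 V; V_C = 220 × 336/1318 = 56.085 V.
P_out = V_A I_A + V_B I_B + V_C I_C = 45.569×5.84 + 18.528×1.08 + 56.085×1.02 = 266.12 + 20.010 + 57.207 = 343.34 W.
Ideal ⇒ P_in = P_out, so I_p = P_out/V_p = 343.34/220 = 1.56 A.

I_p ≈ 1.56 A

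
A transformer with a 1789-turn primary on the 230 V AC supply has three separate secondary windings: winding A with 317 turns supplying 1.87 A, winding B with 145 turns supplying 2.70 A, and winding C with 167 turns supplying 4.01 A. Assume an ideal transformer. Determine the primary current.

V_A = 230 × 317/1789 = 40.755 V; V_B = 230 × 145/1789 = 18.642 V; V_C = 230 × 167/1789 = 21.470 V.
P_out = V_A I_A + V_B I_B + V_C I_C = 40.755×1.87 + 18.642×2.70 + 21.470×4.01 = 76.211 + 50.333 + 86.095 = 212.64 W.
Ideal ⇒ P_in = P_out, so I_p = P_out/V_p = 212.64/230 = 0.925 A.

I_p ≈ 0.925 A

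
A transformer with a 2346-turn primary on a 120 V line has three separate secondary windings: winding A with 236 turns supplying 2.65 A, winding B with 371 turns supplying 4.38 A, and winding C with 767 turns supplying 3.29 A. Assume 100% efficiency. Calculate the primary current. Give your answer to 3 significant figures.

I_p ≈ 2.03 A

V_A = 120 × 236/2346 = 12.072 V; V_B = 120 × 371/2346 = 18.977 V; V_C = 120 × 767/2346 = 39.233 V.
P_out = V_A I_A + V_B I_B + V_C I_C = 12.072×2.65 + 18.977×4.38 + 39.233×3.29 = 31.990 + 83.119 + 129.08 = 244.18 W.
Ideal ⇒ P_in = P_out, so I_p = P_out/V_p = 244.18/120 = 2.03 A.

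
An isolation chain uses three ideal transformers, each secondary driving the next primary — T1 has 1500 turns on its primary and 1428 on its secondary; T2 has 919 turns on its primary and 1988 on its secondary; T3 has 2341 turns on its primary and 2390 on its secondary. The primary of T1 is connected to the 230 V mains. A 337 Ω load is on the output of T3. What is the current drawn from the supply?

Secondary of T1: V = 230.00 × 1428/1500 = 218.96 V.
Secondary of T2: V = 218.96 × 1988/919 = 473.66 V.
Secondary of T3: V = 473.66 × 2390/2341 = 483.57 V.
I_load = 483.57/337 = 1.4349 A, so P_out = 483.57 × 1.4349 = 693.90 W.
All ideal ⇒ P_in = P_out, so I_supply = 693.90/230 = 3.02 A.

I_supply ≈ 3.02 A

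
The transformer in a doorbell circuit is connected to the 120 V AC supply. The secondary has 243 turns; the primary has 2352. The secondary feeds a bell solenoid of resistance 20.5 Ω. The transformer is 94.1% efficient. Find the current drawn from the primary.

I_p ≈ 0.0664 A

V_s = 120 × 243/2352 = 12.398 V.
I_s = V_s/R = 12.398/20.5 = 0.60478 A.
P_out = V_s I_s = 12.398 × 0.60478 = 7.4980 W.
P_in = P_out/η = 7.4980/0.941 = 7.9681 W.
I_p = P_in/V_p = 7.9681/120 = 0.0664 A.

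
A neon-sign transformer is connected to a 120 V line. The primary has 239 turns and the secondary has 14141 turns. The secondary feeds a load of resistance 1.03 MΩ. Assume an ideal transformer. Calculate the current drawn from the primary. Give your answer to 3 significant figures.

I_p ≈ 0.408 A

V_s = V_p × N_s/N_p = 120 × 14141/239 = 7100.1 V.
I_s = V_s/R = 7100.1/(1.03×10^6) = 0.0068933 A.
For an ideal transformer I_p N_p = I_s N_s, so I_p = 0.0068933 × 14141/239 = 0.408 A.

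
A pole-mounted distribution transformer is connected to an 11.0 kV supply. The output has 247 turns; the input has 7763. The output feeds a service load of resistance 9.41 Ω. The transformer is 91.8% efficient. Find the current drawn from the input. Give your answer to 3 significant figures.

V_out = 11000 × 247/7763 = 349.99 V.
I_out = V_out/R = 349.99/9.41 = 37.194 A.
P_out = V_out I_out = 349.99 × 37.194 = 13018 W.
P_in = P_out/η = 13018/0.918 = 14180 W.
I_in = P_in/V_in = 14180/11000 = 1.29 A.

I_in ≈ 1.29 A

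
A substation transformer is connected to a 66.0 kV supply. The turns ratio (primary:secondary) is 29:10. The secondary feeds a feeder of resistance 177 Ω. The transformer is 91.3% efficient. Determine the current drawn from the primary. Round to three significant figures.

V_s = 66000 × 10/29 = 22759 V.
I_s = V_s/R = 22759/177 = 128.58 A.
P_out = V_s I_s = 22759 × 128.58 = 2.9263×10^6 W.
P_in = P_out/η = 2.9263×10^6/0.913 = 3.2051×10^6 W.
I_p = P_in/V_p = 3.2051×10^6/66000 = 48.6 A.

I_p ≈ 48.6 A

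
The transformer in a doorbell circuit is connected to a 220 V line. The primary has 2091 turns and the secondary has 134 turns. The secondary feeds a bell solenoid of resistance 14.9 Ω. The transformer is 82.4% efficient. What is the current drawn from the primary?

V_s = 220 × 134/2091 = 14.099 V.
I_s = V_s/R = 14.099/14.9 = 0.94621 A.
P_out = V_s I_s = 14.099 × 0.94621 = 13.340 W.
P_in = P_out/η = 13.340/0.824 = 16.189 W.
I_p = P_in/V_p = 16.189/220 = 0.0736 A.

I_p ≈ 0.0736 A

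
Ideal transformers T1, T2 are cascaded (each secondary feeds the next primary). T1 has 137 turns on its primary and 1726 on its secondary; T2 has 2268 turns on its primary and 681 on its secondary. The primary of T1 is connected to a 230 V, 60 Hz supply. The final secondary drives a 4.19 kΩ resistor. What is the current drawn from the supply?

Secondary of T1: V = 230.00 × 1726/137 = 2897.7 V.
Secondary of T2: V = 2897.7 × 681/2268 = 870.07 V.
I_load = 870.07/4190 = 0.20765 A, so P_out = 870.07 × 0.20765 = 180.67 W.
All ideal ⇒ P_in = P_out, so I_supply = 180.67/230 = 0.786 A.

I_supply ≈ 0.786 A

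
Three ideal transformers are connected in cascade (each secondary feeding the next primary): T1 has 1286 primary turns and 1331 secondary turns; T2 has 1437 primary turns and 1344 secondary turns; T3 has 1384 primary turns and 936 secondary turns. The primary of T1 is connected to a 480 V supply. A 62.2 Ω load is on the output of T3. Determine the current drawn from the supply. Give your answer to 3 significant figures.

Secondary of T1: V = 480.00 × 1331/1286 = 496.80 V.
Secondary of T2: V = 496.80 × 1344/1437 = 464.64 V.
Secondary of T3: V = 464.64 × 936/1384 = 314.24 V.
I_load = 314.24/62.2 = 5.0521 A, so P_out = 314.24 × 5.0521 = 1587.6 W.
All ideal ⇒ P_in = P_out, so I_supply = 1587.6/480 = 3.31 A.

I_supply ≈ 3.31 A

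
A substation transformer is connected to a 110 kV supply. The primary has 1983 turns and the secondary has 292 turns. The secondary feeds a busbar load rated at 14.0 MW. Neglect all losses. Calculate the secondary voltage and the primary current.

V_s = V_p × N_s/N_p = 110000 × 292/1983 = 16198 V.
I_s = P/V_s = 1.40×10^7/16198 = 864.32 A.
I_p = I_s × N_s/N_p = 864.32 × 292/1983 = 127 A.

V_s ≈ 16200 V, I_p ≈ 127 A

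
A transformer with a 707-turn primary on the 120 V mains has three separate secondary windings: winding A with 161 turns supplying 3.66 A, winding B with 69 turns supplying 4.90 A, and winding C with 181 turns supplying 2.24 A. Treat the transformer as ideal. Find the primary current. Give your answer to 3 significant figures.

I_p ≈ 1.89 A

V_A = 120 × 161/707 = 27.327 V; V_B = 120 × 69/707 = 11.711 V; V_C = 120 × 181/707 = 30.721 V.
P_out = V_A I_A + V_B I_B + V_C I_C = 27.327×3.66 + 11.711×4.90 + 30.721×2.24 = 100.02 + 57.386 + 68.816 = 226.22 W.
Ideal ⇒ P_in = P_out, so I_p = P_out/V_p = 226.22/120 = 1.89 A.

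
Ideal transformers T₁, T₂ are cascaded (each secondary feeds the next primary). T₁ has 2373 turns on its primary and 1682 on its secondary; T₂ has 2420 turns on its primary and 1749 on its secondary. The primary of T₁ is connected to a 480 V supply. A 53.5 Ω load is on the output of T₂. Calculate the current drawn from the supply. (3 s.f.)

After T₁: V = 480.00 × 1682/2373 = 340.23 V.
After T₂: V = 340.23 × 1749/2420 = 245.89 V.
I_load = 245.89/53.5 = 4.5961 A, so P_out = 245.89 × 4.5961 = 1130.1 W.
All ideal ⇒ P_in = P_out, so I_supply = 1130.1/480 = 2.35 A.

I_supply ≈ 2.35 A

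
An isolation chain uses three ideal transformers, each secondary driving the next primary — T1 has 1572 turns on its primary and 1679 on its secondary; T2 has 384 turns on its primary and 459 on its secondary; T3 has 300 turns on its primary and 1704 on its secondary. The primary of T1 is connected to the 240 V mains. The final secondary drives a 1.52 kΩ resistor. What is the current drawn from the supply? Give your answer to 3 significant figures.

I_supply ≈ 8.30 A

After T1: V = 240.00 × 1679/1572 = 256.34 V.
After T2: V = 256.34 × 459/384 = 306.40 V.
After T3: V = 306.40 × 1704/300 = 1740.4 V.
I_load = 1740.4/1520 = 1.1450 A, so P_out = 1740.4 × 1.1450 = 1992.7 W.
All ideal ⇒ P_in = P_out, so I_supply = 1992.7/240 = 8.30 A.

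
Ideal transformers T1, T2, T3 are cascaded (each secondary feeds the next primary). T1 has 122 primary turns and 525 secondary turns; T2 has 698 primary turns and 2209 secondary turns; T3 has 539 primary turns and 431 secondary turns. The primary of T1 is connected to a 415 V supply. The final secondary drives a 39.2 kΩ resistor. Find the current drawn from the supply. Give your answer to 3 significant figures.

I_supply ≈ 1.26 A

After T1: V = 415.00 × 525/122 = 1785.9 V.
After T2: V = 1785.9 × 2209/698 = 5651.8 V.
After T3: V = 5651.8 × 431/539 = 4519.4 V.
I_load = 4519.4/39200 = 0.11529 A, so P_out = 4519.4 × 0.11529 = 521.03 W.
All ideal ⇒ P_in = P_out, so I_supply = 521.03/415 = 1.26 A.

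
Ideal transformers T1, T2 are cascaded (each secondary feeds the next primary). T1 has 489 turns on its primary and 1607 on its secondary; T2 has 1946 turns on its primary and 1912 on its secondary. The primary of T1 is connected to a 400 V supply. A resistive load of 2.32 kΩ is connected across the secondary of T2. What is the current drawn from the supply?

Secondary of T1: V = 400.00 × 1607/489 = 1314.5 V.
Secondary of T2: V = 1314.5 × 1912/1946 = 1291.6 V.
I_load = 1291.6/2320 = 0.55670 A, so P_out = 1291.6 × 0.55670 = 719.01 W.
All ideal ⇒ P_in = P_out, so I_supply = 719.01/400 = 1.80 A.

I_supply ≈ 1.80 A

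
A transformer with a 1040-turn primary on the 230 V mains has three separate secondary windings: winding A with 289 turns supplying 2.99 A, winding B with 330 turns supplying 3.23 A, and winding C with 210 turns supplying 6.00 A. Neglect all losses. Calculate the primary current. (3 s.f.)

V_A = 230 × 289/1040 = 63.913 V; V_B = 230 × 330/1040 = 72.981 V; V_C = 230 × 210/1040 = 46.442 V.
P_out = V_A I_A + V_B I_B + V_C I_C = 63.913×2.99 + 72.981×3.23 + 46.442×6.00 = 191.10 + 235.73 + 278.65 = 705.48 W.
Ideal ⇒ P_in = P_out, so I_p = P_out/V_p = 705.48/230 = 3.07 A.

I_p ≈ 3.07 A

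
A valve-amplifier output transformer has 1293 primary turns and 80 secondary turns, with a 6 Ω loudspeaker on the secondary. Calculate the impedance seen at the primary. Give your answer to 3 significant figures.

Z_p ≈ 1570 Ω

Z_p = (N_p/N_s)² × Z_s = (1293/80)² × 6 = 1570 Ω.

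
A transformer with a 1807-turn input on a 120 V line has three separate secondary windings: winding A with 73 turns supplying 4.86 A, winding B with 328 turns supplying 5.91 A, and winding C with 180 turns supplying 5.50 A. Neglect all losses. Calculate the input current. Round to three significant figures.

I_in ≈ 1.82 A

V_A = 120 × 73/1807 = 4.8478 V; V_B = 120 × 328/1807 = 21.782 V; V_C = 120 × 180/1807 = 11.954 V.
P_out = V_A I_A + V_B I_B + V_C I_C = 4.8478×4.86 + 21.782×5.91 + 11.954×5.50 = 23.560 + 128.73 + 65.744 = 218.04 W.
Ideal ⇒ P_in = P_out, so I_in = P_out/V_in = 218.04/120 = 1.82 A.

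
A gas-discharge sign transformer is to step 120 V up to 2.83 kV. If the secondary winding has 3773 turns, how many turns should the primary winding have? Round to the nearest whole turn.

N_p/N_s = V_p/V_s, so N_p = 3773 × 120/2830 = 160.0 ≈ 160 turns.

N_p = 160 turns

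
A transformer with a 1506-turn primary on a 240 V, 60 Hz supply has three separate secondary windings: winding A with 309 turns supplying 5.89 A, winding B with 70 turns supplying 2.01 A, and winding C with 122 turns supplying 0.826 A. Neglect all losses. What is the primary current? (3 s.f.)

V_A = 240 × 309/1506 = 49.243 V; V_B = 240 × 70/1506 = 11.155 V; V_C = 240 × 122/1506 = 19.442 V.
P_out = V_A I_A + V_B I_B + V_C I_C = 49.243×5.89 + 11.155×2.01 + 19.442×0.826 = 290.04 + 22.422 + 16.059 = 328.52 W.
Ideal ⇒ P_in = P_out, so I_p = P_out/V_p = 328.52/240 = 1.37 A.

I_p ≈ 1.37 A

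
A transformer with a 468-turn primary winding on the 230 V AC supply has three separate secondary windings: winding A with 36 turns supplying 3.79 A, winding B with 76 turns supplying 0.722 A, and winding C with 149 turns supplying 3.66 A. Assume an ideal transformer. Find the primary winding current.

V_A = 230 × 36/468 = 17.692 V; V_B = 230 × 76/468 = 37.350 V; V_C = 230 × 149/468 = 73.226 V.
P_out = V_A I_A + V_B I_B + V_C I_C = 17.692×3.79 + 37.350×0.722 + 73.226×3.66 = 67.054 + 26.967 + 268.01 = 362.03 W.
Ideal ⇒ P_in = P_out, so I_p = P_out/V_p = 362.03/230 = 1.57 A.

I_p ≈ 1.57 A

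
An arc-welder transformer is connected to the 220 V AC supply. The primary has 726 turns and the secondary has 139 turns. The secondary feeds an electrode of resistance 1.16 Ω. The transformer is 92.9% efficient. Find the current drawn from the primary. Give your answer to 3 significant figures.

V_s = 220 × 139/726 = 42.121 V.
I_s = V_s/R = 42.121/1.16 = 36.311 A.
P_out = V_s I_s = 42.121 × 36.311 = 1529.5 W.
P_in = P_out/η = 1529.5/0.929 = 1646.4 W.
I_p = P_in/V_p = 1646.4/220 = 7.48 A.

I_p ≈ 7.48 A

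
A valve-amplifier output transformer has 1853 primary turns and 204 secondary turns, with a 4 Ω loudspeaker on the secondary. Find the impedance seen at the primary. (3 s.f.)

Z_p ≈ 330 Ω

Z_p = (N_p/N_s)² × Z_s = (1853/204)² × 4 = 330 Ω.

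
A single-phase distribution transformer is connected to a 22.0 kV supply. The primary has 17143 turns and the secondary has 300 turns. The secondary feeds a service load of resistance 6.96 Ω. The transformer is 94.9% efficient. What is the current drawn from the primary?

I_p ≈ 1.02 A

V_s = 22000 × 300/17143 = 385.00 V.
I_s = V_s/R = 385.00/6.96 = 55.316 A.
P_out = V_s I_s = 385.00 × 55.316 = 21296 W.
P_in = P_out/η = 21296/0.949 = 22441 W.
I_p = P_in/V_p = 22441/22000 = 1.02 A.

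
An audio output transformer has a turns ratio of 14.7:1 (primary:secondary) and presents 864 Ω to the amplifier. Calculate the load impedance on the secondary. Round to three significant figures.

Z_s = Z_p/(N_p/N_s)² = 864/14.7² = 4.00 Ω.

Z_s ≈ 4.00 Ω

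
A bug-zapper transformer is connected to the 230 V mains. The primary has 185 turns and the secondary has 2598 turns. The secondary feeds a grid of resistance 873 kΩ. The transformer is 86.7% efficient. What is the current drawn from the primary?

V_s = 230 × 2598/185 = 3229.9 V.
I_s = V_s/R = 3229.9/873000 = 0.0036998 A.
P_out = V_s I_s = 3229.9 × 0.0036998 = 11.950 W.
P_in = P_out/η = 11.950/0.867 = 13.783 W.
I_p = P_in/V_p = 13.783/230 = 0.0599 A.

I_p ≈ 0.0599 A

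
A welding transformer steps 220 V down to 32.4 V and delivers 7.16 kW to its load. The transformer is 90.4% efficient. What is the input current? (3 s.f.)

P_in = P_out/η = 7160/0.904 = 7920.4 W.
I_in = P_in/V_in = 7920.4/220 = 36.0 A.

I_in ≈ 36.0 A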